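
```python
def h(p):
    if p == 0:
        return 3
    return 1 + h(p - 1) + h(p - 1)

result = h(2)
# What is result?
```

h(p) = 1 + 2·h(p-1), h(0)=3. Closed form: (3+1)·2^2 - 1 = 15.

Answer: 15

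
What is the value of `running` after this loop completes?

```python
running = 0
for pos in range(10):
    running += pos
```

Sum of 0 to 9 = 45
`running` takes the values: 0 → 1 → 3 → 6 → 10 → 15 → 21 → 28 → 36 → 45

Answer: 45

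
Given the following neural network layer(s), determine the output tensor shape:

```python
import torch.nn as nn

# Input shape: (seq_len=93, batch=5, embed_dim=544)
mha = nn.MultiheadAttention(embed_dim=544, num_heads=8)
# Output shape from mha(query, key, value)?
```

Input: (93, 5, 544) -> Output: (93, 5, 544)

Answer: (93, 5, 544)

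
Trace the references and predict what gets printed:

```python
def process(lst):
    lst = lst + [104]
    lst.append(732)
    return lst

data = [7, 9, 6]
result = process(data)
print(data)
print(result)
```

Key concept: rebinding parameter vs mutation.
Step by step:
`data = [7, 9, 6]` → data = [7, 9, 6]
`result = process(data)` → result = [7, 9, 6, 104, 732]
`print(data)` → prints [7, 9, 6]
`print(result)` → prints [7, 9, 6, 104, 732]

Answer:
[7, 9, 6]
[7, 9, 6, 104, 732]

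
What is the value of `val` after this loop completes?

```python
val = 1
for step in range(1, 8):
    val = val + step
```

Start at 1, add 1 through 7
`val` takes the values: 1 → 2 → 4 → 7 → 11 → 16 → 22 → 29

Answer: 29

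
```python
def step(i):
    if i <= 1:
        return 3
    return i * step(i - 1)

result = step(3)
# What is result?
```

step(3) = 3 * 2 * 3 = 18

Answer: 18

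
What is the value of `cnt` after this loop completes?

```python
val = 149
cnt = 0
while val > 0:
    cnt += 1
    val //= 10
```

Count digits by repeated division by 10
`cnt` takes the values: 0 → 1 → 2 → 3

Answer: 3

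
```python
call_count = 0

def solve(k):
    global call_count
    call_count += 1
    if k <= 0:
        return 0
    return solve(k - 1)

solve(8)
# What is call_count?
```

Linear recursion stepping by 1: 9 calls from k=8 down to ≤0.

Answer: 9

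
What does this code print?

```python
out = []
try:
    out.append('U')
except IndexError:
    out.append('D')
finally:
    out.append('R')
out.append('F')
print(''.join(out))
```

Execution trace: 'U' (try body, no exception) → 'R' (finally) → 'F' (after the try/except). Output: URF

Answer: URF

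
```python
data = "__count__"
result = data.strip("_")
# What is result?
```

Trace:
`data = "__count__"` → data = '__count__'
`result = data.strip("_")` → result = 'count'
So result = 'count'

Answer: 'count'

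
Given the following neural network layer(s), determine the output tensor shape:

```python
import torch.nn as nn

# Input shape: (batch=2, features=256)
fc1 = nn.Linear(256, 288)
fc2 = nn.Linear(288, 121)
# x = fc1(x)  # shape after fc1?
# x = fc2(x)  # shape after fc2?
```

Input: (2, 256) -> after fc1: (2, 288) -> Output: (2, 121)

Answer: (2, 121)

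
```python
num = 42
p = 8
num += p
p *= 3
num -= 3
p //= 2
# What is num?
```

Trace:
`num = 42` → num = 42
`p = 8` → p = 8
`num += p` → num = 50
`p *= 3` → p = 24
`num -= 3` → num = 47
`p //= 2` → p = 12
So num = 47

Answer: 47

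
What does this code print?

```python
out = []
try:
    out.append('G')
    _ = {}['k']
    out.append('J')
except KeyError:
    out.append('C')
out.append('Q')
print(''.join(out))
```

Execution trace: 'G' (try body) → 'C' (except KeyError) → 'Q' (after the try/except). Output: GCQ

Answer: GCQ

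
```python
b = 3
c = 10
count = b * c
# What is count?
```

Trace:
`b = 3` → b = 3
`c = 10` → c = 10
`count = b * c` → count = 30
So count = 30

Answer: 30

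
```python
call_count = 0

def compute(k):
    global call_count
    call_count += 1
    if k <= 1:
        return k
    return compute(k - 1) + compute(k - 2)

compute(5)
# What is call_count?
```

Calls(k) = 1 + Calls(k-1) + Calls(k-2); Calls(0)=Calls(1)=1. For k=5 this gives 15.

Answer: 15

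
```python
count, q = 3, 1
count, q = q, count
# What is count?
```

Trace:
`count, q = 3, 1` → count = 3; q = 1
`count, q = q, count` → count = 1; q = 3
So count = 1

Answer: 1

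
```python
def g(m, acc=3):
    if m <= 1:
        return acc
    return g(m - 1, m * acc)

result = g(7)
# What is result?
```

Accumulator trace (n, acc): (7, 3) -> (6, 21) -> (5, 126) -> (4, 630) -> (3, 2520) -> (2, 7560) -> (1, 15120) -> return 15120

Answer: 15120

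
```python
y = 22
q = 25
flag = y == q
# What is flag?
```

Trace:
`y = 22` → y = 22
`q = 25` → q = 25
`flag = y == q` → flag = False
So flag = False

Answer: False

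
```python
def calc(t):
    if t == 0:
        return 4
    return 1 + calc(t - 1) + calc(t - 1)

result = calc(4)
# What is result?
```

calc(t) = 1 + 2·calc(t-1), calc(0)=4. Closed form: (4+1)·2^4 - 1 = 79.

Answer: 79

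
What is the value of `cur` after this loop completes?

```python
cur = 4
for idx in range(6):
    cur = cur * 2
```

Multiply by 2, 6 times: 4 * 2^6 = 256
`cur` takes the values: 4 → 8 → 16 → 32 → 64 → 128 → 256

Answer: 256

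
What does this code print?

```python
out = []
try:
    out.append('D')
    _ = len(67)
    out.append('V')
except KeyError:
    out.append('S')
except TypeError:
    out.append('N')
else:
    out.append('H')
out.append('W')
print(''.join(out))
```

Execution trace: 'D' (try body) → 'N' (except TypeError) → 'W' (after the try/except). Output: DNW

Answer: DNW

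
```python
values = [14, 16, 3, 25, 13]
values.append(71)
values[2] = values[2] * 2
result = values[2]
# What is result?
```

Trace:
`values = [14, 16, 3, 25, 13]` → values = [14, 16, 3, 25, 13]
`values.append(71)` → values = [14, 16, 3, 25, 13, 71]
`values[2] = values[2] * 2` → values = [14, 16, 6, 25, 13, 71]
`result = values[2]` → result = 6
So result = 6

Answer: 6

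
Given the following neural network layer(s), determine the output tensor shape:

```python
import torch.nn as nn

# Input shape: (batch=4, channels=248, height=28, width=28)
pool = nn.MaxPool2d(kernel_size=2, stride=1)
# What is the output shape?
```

Input: (4, 248, 28, 28) -> Output: (4, 248, 27, 27)

Answer: (4, 248, 27, 27)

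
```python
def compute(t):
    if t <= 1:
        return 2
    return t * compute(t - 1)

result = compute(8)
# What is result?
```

compute(8) = 8 * 7 * 6 * 5 * 4 * 3 * 2 * 2 = 80640

Answer: 80640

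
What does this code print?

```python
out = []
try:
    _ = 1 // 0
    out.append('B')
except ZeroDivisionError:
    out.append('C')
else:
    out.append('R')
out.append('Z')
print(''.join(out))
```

Execution trace: 'C' (except ZeroDivisionError) → 'Z' (after the try/except). Output: CZ

Answer: CZ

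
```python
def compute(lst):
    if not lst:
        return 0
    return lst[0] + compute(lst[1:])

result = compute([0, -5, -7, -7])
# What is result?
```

0 + (-5) + (-7) + (-7) + 0 = -19

Answer: -19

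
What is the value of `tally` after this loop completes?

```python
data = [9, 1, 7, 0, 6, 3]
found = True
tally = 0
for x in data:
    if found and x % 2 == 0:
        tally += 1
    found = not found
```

Count even values at even positions
`tally` takes the values: 0 → 1

Answer: 1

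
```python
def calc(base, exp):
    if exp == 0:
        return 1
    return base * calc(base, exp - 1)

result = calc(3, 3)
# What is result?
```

calc(3, 3) = 3 * 3 * 3 = 27

Answer: 27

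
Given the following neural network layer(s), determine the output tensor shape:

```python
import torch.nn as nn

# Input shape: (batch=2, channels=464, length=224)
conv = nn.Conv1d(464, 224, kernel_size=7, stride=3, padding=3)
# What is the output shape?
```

Input: (2, 464, 224) -> Output: (2, 224, 75)

Answer: (2, 224, 75)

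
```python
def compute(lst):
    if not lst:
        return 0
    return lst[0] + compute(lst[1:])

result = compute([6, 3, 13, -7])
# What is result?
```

6 + 3 + 13 + (-7) + 0 = 15

Answer: 15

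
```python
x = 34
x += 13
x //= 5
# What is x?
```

Trace:
`x = 34` → x = 34
`x += 13` → x = 47
`x //= 5` → x = 9
So x = 9

Answer: 9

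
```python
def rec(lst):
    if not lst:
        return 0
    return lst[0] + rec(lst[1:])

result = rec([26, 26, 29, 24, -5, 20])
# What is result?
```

26 + 26 + 29 + 24 + (-5) + 20 + 0 = 120

Answer: 120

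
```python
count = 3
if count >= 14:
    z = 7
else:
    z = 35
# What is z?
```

Trace:
`count = 3` → count = 3
`if count >= 14: ...` → count >= 14 is False, take else branch → z = 35
So z = 35

Answer: 35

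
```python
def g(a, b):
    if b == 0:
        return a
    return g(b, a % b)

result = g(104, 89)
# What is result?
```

g(104, 89) -> g(89, 15) -> g(15, 14) -> g(14, 1) -> g(1, 0) -> 1

Answer: 1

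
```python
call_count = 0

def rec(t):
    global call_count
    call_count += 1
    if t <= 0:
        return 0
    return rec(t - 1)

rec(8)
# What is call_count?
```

Linear recursion stepping by 1: 9 calls from t=8 down to ≤0.

Answer: 9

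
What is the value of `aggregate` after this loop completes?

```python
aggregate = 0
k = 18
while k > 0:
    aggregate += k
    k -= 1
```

Sum 18 down to 1
`aggregate` takes the values: 0 → 18 → 35 → 51 → 66 → 80 → 93 → 105 → 116 → 126 → 135 → 143 → 150 → 156 → 161 → 165 → 168 → 170 → 171

Answer: 171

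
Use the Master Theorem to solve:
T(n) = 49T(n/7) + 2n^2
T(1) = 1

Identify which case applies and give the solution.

a=49, b=7, f(n)=2n^2. log_7(49) = 2. Since c=2 = 2, Case 2 applies: T(n) = Θ(n^log_b(a) · log n) = O(n^2 log n).

Answer: O(n^2 log n) - Case 2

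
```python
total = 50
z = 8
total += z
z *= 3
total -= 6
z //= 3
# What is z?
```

Trace:
`total = 50` → total = 50
`z = 8` → z = 8
`total += z` → total = 58
`z *= 3` → z = 24
`total -= 6` → total = 52
`z //= 3` → z = 8
So z = 8

Answer: 8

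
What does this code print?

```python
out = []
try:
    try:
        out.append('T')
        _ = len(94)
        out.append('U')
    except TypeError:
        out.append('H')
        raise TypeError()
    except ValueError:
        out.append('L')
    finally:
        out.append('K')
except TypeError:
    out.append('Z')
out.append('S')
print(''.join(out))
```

Execution trace: 'T' (try body) → 'H' (except TypeError) → 'K' (finally) → 'Z' (outer except TypeError) → 'S' (after the try/except). Output: THKZS

Answer: THKZS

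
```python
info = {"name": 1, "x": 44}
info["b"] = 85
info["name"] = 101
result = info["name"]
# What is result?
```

Trace:
`info = {"name": 1, "x": 44}` → info = {'name': 1, 'x': 44}
`info["b"] = 85` → info = {'name': 1, 'x': 44, 'b': 85}
`info["name"] = 101` → info = {'name': 101, 'x': 44, 'b': 85}
`result = info["name"]` → result = 101
So result = 101

Answer: 101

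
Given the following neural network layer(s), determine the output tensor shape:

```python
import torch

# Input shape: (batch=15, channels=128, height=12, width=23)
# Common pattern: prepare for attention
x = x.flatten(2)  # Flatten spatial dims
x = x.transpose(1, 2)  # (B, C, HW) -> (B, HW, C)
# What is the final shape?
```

Input: (15, 128, 12, 23) -> after flatten(2): (15, 128, 276) -> Output: (15, 276, 128)

Answer: (15, 276, 128)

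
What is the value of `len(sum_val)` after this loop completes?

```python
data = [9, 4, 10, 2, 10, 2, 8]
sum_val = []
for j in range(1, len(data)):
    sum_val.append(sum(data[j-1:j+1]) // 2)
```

Number of 2-element averages
`sum_val` takes the values: [] → [6] → [6, 7] → [6, 7, 6] → [6, 7, 6, 6] → [6, 7, 6, 6, 6] → [6, 7, 6, 6, 6, 5]
So `len(sum_val)` = 6

Answer: 6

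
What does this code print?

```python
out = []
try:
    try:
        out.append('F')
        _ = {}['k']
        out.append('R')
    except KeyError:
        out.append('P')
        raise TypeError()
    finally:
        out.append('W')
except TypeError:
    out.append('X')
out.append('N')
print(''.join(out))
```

Execution trace: 'F' (inner try body) → 'P' (inner except KeyError) → 'W' (inner finally) → 'X' (outer except TypeError) → 'N' (after the try/except). Output: FPWXN

Answer: FPWXN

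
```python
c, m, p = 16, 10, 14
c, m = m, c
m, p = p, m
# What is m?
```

Trace:
`c, m, p = 16, 10, 14` → c = 16; m = 10; p = 14
`c, m = m, c` → c = 10; m = 16
`m, p = p, m` → m = 14; p = 16
So m = 14

Answer: 14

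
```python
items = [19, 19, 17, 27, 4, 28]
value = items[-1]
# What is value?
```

Trace:
`items = [19, 19, 17, 27, 4, 28]` → items = [19, 19, 17, 27, 4, 28]
`value = items[-1]` → value = 28
So value = 28

Answer: 28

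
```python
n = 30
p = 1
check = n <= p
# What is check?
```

Trace:
`n = 30` → n = 30
`p = 1` → p = 1
`check = n <= p` → check = False
So check = False

Answer: False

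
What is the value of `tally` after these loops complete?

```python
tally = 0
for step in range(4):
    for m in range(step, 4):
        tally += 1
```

Upper triangle: 4 + 3 + ... + 1
`tally` takes the values: 0 → 1 → 2 → 3 → 4 → 5 → 6 → 7 → 8 → 9 → 10

Answer: 10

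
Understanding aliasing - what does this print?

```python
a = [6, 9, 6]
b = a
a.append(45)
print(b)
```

Key concept: basic list aliasing.
Step by step:
`a = [6, 9, 6]` → a = [6, 9, 6]
`b = a` → b = [6, 9, 6] (same object as a)
`a.append(45)` → a = [6, 9, 6, 45] (same object as b); b = [6, 9, 6, 45] (same object as a)
`print(b)` → prints [6, 9, 6, 45]

Answer: [6, 9, 6, 45]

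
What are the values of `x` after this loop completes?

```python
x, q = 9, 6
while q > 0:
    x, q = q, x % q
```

GCD of 9 and 6
`x` takes the values: 9 → 6 → 3

Answer: 3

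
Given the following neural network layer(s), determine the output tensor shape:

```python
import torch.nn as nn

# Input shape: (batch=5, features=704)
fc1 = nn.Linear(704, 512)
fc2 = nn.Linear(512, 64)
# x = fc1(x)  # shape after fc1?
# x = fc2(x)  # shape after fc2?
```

Input: (5, 704) -> after fc1: (5, 512) -> Output: (5, 64)

Answer: (5, 64)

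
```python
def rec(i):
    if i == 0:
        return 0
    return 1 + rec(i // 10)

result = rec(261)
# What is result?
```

Count of digits of 261: 3

Answer: 3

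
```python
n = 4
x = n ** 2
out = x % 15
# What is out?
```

Trace:
`n = 4` → n = 4
`x = n ** 2` → x = 16
`out = x % 15` → out = 1
So out = 1

Answer: 1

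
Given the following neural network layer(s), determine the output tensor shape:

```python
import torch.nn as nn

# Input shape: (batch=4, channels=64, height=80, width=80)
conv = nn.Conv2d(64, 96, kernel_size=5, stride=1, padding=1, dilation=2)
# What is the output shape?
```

Input: (4, 64, 80, 80) -> Output: (4, 96, 74, 74)

Answer: (4, 96, 74, 74)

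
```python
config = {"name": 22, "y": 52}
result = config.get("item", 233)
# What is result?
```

Trace:
`config = {"name": 22, "y": 52}` → config = {'name': 22, 'y': 52}
`result = config.get("item", 233)` → result = 233
So result = 233

Answer: 233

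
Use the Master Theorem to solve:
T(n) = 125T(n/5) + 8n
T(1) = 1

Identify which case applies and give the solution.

a=125, b=5, f(n)=8n. log_5(125) = 3. Since c=1 < 3, Case 1 applies: T(n) = Θ(n^log_b(a)) = O(n^3).

Answer: O(n^3) - Case 1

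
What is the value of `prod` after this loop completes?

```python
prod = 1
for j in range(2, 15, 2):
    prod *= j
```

Product of even numbers 2 to 14
`prod` takes the values: 1 → 2 → 8 → 48 → 384 → 3840 → 46080 → 645120

Answer: 645120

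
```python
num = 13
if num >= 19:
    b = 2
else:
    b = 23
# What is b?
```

Trace:
`num = 13` → num = 13
`if num >= 19: ...` → num >= 19 is False, take else branch → b = 23
So b = 23

Answer: 23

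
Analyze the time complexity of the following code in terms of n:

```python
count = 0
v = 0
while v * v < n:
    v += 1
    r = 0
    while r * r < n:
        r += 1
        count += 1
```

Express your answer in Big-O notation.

Each loop level contributes: √n × √n. Multiplying the contributions gives O(n).

Answer: O(n)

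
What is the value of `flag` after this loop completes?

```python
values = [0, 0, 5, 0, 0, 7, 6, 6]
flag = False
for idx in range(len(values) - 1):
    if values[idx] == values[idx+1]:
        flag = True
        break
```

Check consecutive duplicates in [0, 0, 5, 0, 0, 7, 6, 6]
`flag` takes the values: False → True

Answer: True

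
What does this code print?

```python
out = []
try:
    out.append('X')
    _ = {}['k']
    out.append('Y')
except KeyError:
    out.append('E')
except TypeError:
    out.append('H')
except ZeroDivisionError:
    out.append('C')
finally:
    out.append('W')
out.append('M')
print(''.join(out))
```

Execution trace: 'X' (try body) → 'E' (except KeyError) → 'W' (finally) → 'M' (after the try/except). Output: XEWM

Answer: XEWM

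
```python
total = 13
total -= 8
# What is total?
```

Trace:
`total = 13` → total = 13
`total -= 8` → total = 5
So total = 5

Answer: 5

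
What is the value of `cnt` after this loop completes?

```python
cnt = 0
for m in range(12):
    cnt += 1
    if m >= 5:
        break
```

Loop breaks when m reaches 5, cnt is 6
`cnt` takes the values: 0 → 1 → 2 → 3 → 4 → 5 → 6

Answer: 6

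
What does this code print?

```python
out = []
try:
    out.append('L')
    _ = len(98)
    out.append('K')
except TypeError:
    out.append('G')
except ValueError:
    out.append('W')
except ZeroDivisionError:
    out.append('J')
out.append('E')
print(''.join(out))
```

Execution trace: 'L' (try body) → 'G' (except TypeError) → 'E' (after the try/except). Output: LGE

Answer: LGE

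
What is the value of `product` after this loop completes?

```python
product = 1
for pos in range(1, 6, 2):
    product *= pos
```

Product of 1, 3, 5, ... up to 5
`product` takes the values: 1 → 3 → 15

Answer: 15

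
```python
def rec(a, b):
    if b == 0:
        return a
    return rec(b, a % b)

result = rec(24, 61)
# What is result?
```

rec(24, 61) -> rec(61, 24) -> rec(24, 13) -> rec(13, 11) -> rec(11, 2) -> rec(2, 1) -> rec(1, 0) -> 1

Answer: 1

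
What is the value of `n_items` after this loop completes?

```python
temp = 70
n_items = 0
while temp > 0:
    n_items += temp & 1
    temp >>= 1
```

Count set bits in 70 (binary: 0b1000110)
`n_items` takes the values: 0 → 1 → 2 → 3

Answer: 3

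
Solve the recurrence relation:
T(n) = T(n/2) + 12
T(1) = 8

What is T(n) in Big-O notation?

Each step divides n by 2 and adds 12. After log_2(n) steps we reach T(1)=8. So T(n) = 12·log_2(n) + 8 = O(log n).

Answer: O(log n)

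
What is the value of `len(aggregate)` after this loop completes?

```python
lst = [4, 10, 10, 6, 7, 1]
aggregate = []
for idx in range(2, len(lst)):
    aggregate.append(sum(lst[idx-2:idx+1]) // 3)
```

Number of 3-element averages
`aggregate` takes the values: [] → [8] → [8, 8] → [8, 8, 7] → [8, 8, 7, 4]
So `len(aggregate)` = 4

Answer: 4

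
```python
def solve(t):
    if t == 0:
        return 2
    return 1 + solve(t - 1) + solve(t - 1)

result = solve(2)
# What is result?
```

solve(t) = 1 + 2·solve(t-1), solve(0)=2. Closed form: (2+1)·2^2 - 1 = 11.

Answer: 11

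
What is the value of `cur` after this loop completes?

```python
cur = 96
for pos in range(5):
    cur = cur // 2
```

Halve 5 times: 96 // 2^5 = 3
`cur` takes the values: 96 → 48 → 24 → 12 → 6 → 3

Answer: 3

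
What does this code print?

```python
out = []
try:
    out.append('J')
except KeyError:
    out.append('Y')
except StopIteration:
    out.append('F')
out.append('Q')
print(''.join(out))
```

Execution trace: 'J' (try body, no exception) → 'Q' (after the try/except). Output: JQ

Answer: JQ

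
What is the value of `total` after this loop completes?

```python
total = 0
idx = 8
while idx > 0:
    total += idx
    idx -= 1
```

Sum 8 down to 1
`total` takes the values: 0 → 8 → 15 → 21 → 26 → 30 → 33 → 35 → 36

Answer: 36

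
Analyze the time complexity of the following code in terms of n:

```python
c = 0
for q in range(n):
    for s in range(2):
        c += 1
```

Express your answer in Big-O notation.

Each loop level contributes: n × 1. Multiplying the contributions gives O(n).

Answer: O(n)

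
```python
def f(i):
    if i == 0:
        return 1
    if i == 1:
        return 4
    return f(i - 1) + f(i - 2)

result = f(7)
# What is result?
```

Build up from base cases: f(0)=1, f(1)=4, f(2)=5, f(3)=9, f(4)=14, f(5)=23, f(6)=37, ..., f(7)=60

Answer: 60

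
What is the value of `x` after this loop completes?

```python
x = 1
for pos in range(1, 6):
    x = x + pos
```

Start at 1, add 1 through 5
`x` takes the values: 1 → 2 → 4 → 7 → 11 → 16

Answer: 16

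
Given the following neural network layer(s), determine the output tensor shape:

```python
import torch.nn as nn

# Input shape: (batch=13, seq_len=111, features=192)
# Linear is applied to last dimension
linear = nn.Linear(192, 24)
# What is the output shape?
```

Input: (13, 111, 192) -> Output: (13, 111, 24)

Answer: (13, 111, 24)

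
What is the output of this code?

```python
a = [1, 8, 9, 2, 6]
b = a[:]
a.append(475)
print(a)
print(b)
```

Key concept: slice [:] creates copy.
Step by step:
`a = [1, 8, 9, 2, 6]` → a = [1, 8, 9, 2, 6]
`b = a[:]` → b = [1, 8, 9, 2, 6]
`a.append(475)` → a = [1, 8, 9, 2, 6, 475]
`print(a)` → prints [1, 8, 9, 2, 6, 475]
`print(b)` → prints [1, 8, 9, 2, 6]

Answer:
[1, 8, 9, 2, 6, 475]
[1, 8, 9, 2, 6]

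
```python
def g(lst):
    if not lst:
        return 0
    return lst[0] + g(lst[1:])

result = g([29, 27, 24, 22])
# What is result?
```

29 + 27 + 24 + 22 + 0 = 102

Answer: 102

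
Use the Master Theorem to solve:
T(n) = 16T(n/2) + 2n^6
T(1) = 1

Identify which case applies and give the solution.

a=16, b=2, f(n)=2n^6. log_2(16) = 4. Since c=6 > 4 and the regularity condition holds (16(n/2)^6 = (16/2^6)n^6 with 16/2^6 < 1), Case 3 applies: T(n) = Θ(f(n)) = O(n^6).

Answer: O(n^6) - Case 3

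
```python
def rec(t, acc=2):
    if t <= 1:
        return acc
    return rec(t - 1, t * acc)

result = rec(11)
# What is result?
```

Accumulator trace (n, acc): (11, 2) -> (10, 22) -> (9, 220) -> (8, 1980) -> (7, 15840) -> (6, 110880) -> (5, 665280) -> (4, 3326400) -> (3, 13305600) -> (2, 39916800) -> (1, 79833600) -> return 79833600

Answer: 79833600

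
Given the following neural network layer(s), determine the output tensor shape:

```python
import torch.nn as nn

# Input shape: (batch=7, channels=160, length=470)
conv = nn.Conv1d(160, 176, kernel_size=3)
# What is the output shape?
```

Input: (7, 160, 470) -> Output: (7, 176, 468)

Answer: (7, 176, 468)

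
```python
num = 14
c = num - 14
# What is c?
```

Trace:
`num = 14` → num = 14
`c = num - 14` → c = 0
So c = 0

Answer: 0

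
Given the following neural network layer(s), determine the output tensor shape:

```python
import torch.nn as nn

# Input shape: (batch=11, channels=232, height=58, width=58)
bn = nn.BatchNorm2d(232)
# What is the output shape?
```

Input: (11, 232, 58, 58) -> Output: (11, 232, 58, 58)

Answer: (11, 232, 58, 58)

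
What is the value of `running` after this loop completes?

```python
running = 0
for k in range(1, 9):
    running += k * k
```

Sum of squares 1² to 8² = 204
`running` takes the values: 0 → 1 → 5 → 14 → 30 → 55 → 91 → 140 → 204

Answer: 204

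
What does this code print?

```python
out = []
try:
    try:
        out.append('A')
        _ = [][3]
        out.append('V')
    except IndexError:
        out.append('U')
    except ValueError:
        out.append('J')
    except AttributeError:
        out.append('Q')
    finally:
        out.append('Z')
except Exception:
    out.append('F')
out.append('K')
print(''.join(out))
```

Execution trace: 'A' (inner try body) → 'U' (inner except IndexError) → 'Z' (inner finally) → 'K' (after the try/except). Output: AUZK

Answer: AUZK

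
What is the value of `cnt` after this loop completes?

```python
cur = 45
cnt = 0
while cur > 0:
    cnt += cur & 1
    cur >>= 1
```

Count set bits in 45 (binary: 0b101101)
`cnt` takes the values: 0 → 1 → 2 → 3 → 4

Answer: 4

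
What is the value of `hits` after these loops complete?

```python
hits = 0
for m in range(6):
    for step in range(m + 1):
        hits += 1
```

Triangle: 1 + 2 + ... + 6
`hits` takes the values: 0 → 1 → 2 → 3 → 4 → 5 → 6 → 7 → 8 → 9 → 10 → 11 → 12 → 13 → 14 → 15 → 16 → 17 → 18 → 19 → 20 → 21

Answer: 21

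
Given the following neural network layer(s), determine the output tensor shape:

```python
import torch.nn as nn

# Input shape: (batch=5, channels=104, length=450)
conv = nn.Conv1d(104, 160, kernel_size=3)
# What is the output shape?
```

Input: (5, 104, 450) -> Output: (5, 160, 448)

Answer: (5, 160, 448)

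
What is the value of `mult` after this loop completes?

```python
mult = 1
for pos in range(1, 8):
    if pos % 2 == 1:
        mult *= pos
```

Product of odd numbers 1 to 7
`mult` takes the values: 1 → 3 → 15 → 105

Answer: 105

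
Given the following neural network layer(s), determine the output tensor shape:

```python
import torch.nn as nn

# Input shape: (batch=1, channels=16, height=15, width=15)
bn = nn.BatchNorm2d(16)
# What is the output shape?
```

Input: (1, 16, 15, 15) -> Output: (1, 16, 15, 15)

Answer: (1, 16, 15, 15)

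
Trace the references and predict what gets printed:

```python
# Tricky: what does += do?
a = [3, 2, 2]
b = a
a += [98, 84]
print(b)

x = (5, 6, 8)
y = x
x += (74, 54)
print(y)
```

Key concept: += behavior differs for mutable vs immutable.
Step by step:
`a = [3, 2, 2]` → a = [3, 2, 2]
`b = a` → b = [3, 2, 2] (same object as a)
`a += [98, 84]` → a = [3, 2, 2, 98, 84] (same object as b); b = [3, 2, 2, 98, 84] (same object as a)
`print(b)` → prints [3, 2, 2, 98, 84]
`x = (5, 6, 8)` → x = (5, 6, 8)
`y = x` → y = (5, 6, 8)
`x += (74, 54)` → x = (5, 6, 8, 74, 54)
`print(y)` → prints (5, 6, 8)

Answer:
[3, 2, 2, 98, 84]
(5, 6, 8)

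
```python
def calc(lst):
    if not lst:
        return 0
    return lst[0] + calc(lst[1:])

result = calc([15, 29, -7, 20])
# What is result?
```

15 + 29 + (-7) + 20 + 0 = 57

Answer: 57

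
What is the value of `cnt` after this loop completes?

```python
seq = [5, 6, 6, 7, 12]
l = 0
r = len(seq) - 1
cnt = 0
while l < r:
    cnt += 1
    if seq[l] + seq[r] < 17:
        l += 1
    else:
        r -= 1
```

Steps to find pair summing to 17
`cnt` takes the values: 0 → 1 → 2 → 3 → 4

Answer: 4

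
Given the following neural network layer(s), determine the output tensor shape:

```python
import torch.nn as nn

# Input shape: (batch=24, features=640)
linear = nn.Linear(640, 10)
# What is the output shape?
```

Input: (24, 640) -> Output: (24, 10)

Answer: (24, 10)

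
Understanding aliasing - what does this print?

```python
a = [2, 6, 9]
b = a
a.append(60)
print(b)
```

Key concept: basic list aliasing.
Step by step:
`a = [2, 6, 9]` → a = [2, 6, 9]
`b = a` → b = [2, 6, 9] (same object as a)
`a.append(60)` → a = [2, 6, 9, 60] (same object as b); b = [2, 6, 9, 60] (same object as a)
`print(b)` → prints [2, 6, 9, 60]

Answer: [2, 6, 9, 60]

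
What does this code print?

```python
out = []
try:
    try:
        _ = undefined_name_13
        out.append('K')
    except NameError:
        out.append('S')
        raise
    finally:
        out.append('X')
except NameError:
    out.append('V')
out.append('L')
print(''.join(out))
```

Execution trace: 'S' (inner except NameError) → 'X' (inner finally) → 'V' (outer except NameError) → 'L' (after the try/except). Output: SXVL

Answer: SXVL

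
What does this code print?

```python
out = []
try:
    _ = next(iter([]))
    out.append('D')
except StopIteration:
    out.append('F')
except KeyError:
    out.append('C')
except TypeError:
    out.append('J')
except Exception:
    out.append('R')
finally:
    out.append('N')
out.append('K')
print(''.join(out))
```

Execution trace: 'F' (except StopIteration) → 'N' (finally) → 'K' (after the try/except). Output: FNK

Answer: FNK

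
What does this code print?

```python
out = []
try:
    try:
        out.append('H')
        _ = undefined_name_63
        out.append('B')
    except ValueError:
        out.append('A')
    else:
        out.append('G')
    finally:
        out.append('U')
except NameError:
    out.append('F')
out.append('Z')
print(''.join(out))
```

Execution trace: 'H' (try body) → 'U' (finally) → 'F' (outer except NameError) → 'Z' (after the try/except). Output: HUFZ

Answer: HUFZ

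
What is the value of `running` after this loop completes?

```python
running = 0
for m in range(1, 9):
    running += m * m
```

Sum of squares 1² to 8² = 204
`running` takes the values: 0 → 1 → 5 → 14 → 30 → 55 → 91 → 140 → 204

Answer: 204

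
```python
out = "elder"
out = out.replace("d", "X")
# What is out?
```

Trace:
`out = "elder"` → out = 'elder'
`out = out.replace("d", "X")` → out = 'elXer'
So out = 'elXer'

Answer: 'elXer'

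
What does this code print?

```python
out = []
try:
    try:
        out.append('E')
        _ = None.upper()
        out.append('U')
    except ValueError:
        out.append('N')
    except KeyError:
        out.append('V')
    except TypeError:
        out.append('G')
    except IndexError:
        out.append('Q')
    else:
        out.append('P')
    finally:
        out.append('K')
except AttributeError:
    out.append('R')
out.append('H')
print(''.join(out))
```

Execution trace: 'E' (try body) → 'K' (finally) → 'R' (outer except AttributeError) → 'H' (after the try/except). Output: EKRH

Answer: EKRH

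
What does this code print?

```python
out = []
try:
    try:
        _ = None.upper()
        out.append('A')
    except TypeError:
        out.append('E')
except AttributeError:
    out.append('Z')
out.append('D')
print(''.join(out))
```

Execution trace: 'Z' (outer except AttributeError) → 'D' (after the try/except). Output: ZD

Answer: ZD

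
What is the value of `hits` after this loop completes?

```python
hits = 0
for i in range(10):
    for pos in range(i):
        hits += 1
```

Triangle number: 0+1+2+...+9
`hits` takes the values: 0 → 1 → 2 → 3 → 4 → 5 → 6 → 7 → 8 → 9 → 10 → 11 → 12 → 13 → 14 → 15 → 16 → 17 → 18 → 19 → 20 → 21 → 22 → 23 → 24 → 25 → 26 → 27 → 28 → 29 → … → 41 → 42 → 43 → 44 → 45

Answer: 45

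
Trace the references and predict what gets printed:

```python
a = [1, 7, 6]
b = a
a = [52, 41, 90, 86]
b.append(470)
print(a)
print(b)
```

Key concept: rebinding vs mutation: a is rebound to a new list, b still points at the original.
Step by step:
`a = [1, 7, 6]` → a = [1, 7, 6]
`b = a` → b = [1, 7, 6] (same object as a)
`a = [52, 41, 90, 86]` → a = [52, 41, 90, 86]
`b.append(470)` → b = [1, 7, 6, 470]
`print(a)` → prints [52, 41, 90, 86]
`print(b)` → prints [1, 7, 6, 470]

Answer:
[52, 41, 90, 86]
[1, 7, 6, 470]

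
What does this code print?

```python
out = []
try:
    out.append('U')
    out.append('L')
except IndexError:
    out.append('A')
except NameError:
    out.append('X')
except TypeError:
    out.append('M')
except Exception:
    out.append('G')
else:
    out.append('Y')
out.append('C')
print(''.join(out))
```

Execution trace: 'U' (try body) → 'L' (try body, no exception) → 'Y' (else) → 'C' (after the try/except). Output: ULYC

Answer: ULYC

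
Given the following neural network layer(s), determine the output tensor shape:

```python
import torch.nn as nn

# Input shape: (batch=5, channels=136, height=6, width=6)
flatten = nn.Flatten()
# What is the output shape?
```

Input: (5, 136, 6, 6) -> Output: (5, 4896)

Answer: (5, 4896)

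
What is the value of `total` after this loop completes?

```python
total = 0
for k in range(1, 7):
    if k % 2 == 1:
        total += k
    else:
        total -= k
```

Add odd, subtract even
`total` takes the values: 0 → 1 → -1 → 2 → -2 → 3 → -3

Answer: -3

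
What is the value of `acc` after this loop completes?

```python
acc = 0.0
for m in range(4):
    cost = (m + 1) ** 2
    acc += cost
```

Sum of squared losses 1² + 2² + ... + 4²
`acc` takes the values: 0.0 → 1.0 → 5.0 → 14.0 → 30.0

Answer: 30.0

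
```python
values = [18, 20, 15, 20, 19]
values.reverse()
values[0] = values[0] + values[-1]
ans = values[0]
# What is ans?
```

Trace:
`values = [18, 20, 15, 20, 19]` → values = [18, 20, 15, 20, 19]
`values.reverse()` → values = [19, 20, 15, 20, 18]
`values[0] = values[0] + values[-1]` → values = [37, 20, 15, 20, 18]
`ans = values[0]` → ans = 37
So ans = 37

Answer: 37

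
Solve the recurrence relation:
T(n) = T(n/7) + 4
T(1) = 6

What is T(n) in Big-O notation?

Each step divides n by 7 and adds 4. After log_7(n) steps we reach T(1)=6. So T(n) = 4·log_7(n) + 6 = O(log n).

Answer: O(log n)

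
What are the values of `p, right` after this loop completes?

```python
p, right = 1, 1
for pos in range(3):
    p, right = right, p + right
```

Fibonacci: after 3 iterations
`p, right` takes the values: (1, 1) → (1, 2) → (2, 3) → (3, 5)

Answer: 3, 5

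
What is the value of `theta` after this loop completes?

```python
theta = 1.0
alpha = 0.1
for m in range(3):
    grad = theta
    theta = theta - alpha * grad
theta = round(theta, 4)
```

Gradient descent: w = 1.0 * (1 - 0.1)^3
`theta` takes the values: 1.0 → 0.9 → 0.81 → 0.729

Answer: 0.729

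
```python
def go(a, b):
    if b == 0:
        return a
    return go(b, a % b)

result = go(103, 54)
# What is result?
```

go(103, 54) -> go(54, 49) -> go(49, 5) -> go(5, 4) -> go(4, 1) -> go(1, 0) -> 1

Answer: 1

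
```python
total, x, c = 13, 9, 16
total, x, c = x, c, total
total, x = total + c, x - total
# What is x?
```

Trace:
`total, x, c = 13, 9, 16` → total = 13; x = 9; c = 16
`total, x, c = x, c, total` → total = 9; x = 16; c = 13
`total, x = total + c, x - total` → total = 22; x = 7
So x = 7

Answer: 7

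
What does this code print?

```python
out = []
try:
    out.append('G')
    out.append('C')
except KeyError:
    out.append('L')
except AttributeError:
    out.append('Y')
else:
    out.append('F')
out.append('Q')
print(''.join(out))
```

Execution trace: 'G' (try body) → 'C' (try body, no exception) → 'F' (else) → 'Q' (after the try/except). Output: GCFQ

Answer: GCFQ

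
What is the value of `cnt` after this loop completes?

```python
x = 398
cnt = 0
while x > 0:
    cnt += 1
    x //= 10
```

Count digits by repeated division by 10
`cnt` takes the values: 0 → 1 → 2 → 3

Answer: 3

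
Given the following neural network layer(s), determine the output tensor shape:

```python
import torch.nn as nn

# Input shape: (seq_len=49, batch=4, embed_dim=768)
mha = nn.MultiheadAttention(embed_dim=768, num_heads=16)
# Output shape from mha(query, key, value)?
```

Input: (49, 4, 768) -> Output: (49, 4, 768)

Answer: (49, 4, 768)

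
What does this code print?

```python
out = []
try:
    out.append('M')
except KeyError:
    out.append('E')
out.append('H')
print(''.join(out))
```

Execution trace: 'M' (try body, no exception) → 'H' (after the try/except). Output: MH

Answer: MH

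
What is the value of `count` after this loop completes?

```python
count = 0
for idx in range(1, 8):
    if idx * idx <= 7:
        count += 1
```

Count numbers where idx² ≤ 7
`count` takes the values: 0 → 1 → 2

Answer: 2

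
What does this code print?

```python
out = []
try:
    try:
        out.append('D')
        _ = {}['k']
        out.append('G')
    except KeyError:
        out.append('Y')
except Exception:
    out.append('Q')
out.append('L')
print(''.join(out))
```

Execution trace: 'D' (inner try body) → 'Y' (inner except KeyError) → 'L' (after the try/except). Output: DYL

Answer: DYL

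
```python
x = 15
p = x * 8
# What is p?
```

Trace:
`x = 15` → x = 15
`p = x * 8` → p = 120
So p = 120

Answer: 120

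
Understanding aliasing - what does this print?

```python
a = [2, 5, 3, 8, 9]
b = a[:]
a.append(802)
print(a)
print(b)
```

Key concept: slice [:] creates copy.
Step by step:
`a = [2, 5, 3, 8, 9]` → a = [2, 5, 3, 8, 9]
`b = a[:]` → b = [2, 5, 3, 8, 9]
`a.append(802)` → a = [2, 5, 3, 8, 9, 802]
`print(a)` → prints [2, 5, 3, 8, 9, 802]
`print(b)` → prints [2, 5, 3, 8, 9]

Answer:
[2, 5, 3, 8, 9, 802]
[2, 5, 3, 8, 9]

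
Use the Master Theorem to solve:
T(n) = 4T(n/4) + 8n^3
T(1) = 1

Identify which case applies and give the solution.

a=4, b=4, f(n)=8n^3. log_4(4) = 1. Since c=3 > 1 and the regularity condition holds (4(n/4)^3 = (4/4^3)n^3 with 4/4^3 < 1), Case 3 applies: T(n) = Θ(f(n)) = O(n^3).

Answer: O(n^3) - Case 3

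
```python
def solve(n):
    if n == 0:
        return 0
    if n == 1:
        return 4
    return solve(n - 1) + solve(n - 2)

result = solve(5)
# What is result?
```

Build up from base cases: solve(0)=0, solve(1)=4, solve(2)=4, solve(3)=8, solve(4)=12, solve(5)=20

Answer: 20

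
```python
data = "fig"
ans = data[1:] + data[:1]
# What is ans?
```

Trace:
`data = "fig"` → data = 'fig'
`ans = data[1:] + data[:1]` → ans = 'igf'
So ans = 'igf'

Answer: 'igf'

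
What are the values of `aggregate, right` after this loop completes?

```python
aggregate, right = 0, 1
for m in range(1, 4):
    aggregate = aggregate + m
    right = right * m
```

Sum and factorial of 1 to 3
`aggregate, right` takes the values: (0, 1) → (1, 1) → (3, 1) → (3, 2) → (6, 2) → (6, 6)

Answer: 6, 6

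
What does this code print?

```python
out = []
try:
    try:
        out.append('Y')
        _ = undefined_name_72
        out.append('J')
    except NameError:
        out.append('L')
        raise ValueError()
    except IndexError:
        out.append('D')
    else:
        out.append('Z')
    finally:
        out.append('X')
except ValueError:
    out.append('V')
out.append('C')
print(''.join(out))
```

Execution trace: 'Y' (try body) → 'L' (except NameError) → 'X' (finally) → 'V' (outer except ValueError) → 'C' (after the try/except). Output: YLXVC

Answer: YLXVC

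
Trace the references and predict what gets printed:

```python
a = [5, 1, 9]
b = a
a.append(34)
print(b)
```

Key concept: basic list aliasing.
Step by step:
`a = [5, 1, 9]` → a = [5, 1, 9]
`b = a` → b = [5, 1, 9] (same object as a)
`a.append(34)` → a = [5, 1, 9, 34] (same object as b); b = [5, 1, 9, 34] (same object as a)
`print(b)` → prints [5, 1, 9, 34]

Answer: [5, 1, 9, 34]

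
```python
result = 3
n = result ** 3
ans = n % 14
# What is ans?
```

Trace:
`result = 3` → result = 3
`n = result ** 3` → n = 27
`ans = n % 14` → ans = 13
So ans = 13

Answer: 13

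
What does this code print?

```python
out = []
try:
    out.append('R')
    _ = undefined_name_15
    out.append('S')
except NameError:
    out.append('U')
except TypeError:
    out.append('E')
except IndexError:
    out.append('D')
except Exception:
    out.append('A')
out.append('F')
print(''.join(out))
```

Execution trace: 'R' (try body) → 'U' (except NameError) → 'F' (after the try/except). Output: RUF

Answer: RUF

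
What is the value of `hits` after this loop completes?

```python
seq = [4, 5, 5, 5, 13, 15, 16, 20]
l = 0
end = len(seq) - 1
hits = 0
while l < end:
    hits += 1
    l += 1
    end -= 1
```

Iterations until pointers meet (list length 8)
`hits` takes the values: 0 → 1 → 2 → 3 → 4

Answer: 4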